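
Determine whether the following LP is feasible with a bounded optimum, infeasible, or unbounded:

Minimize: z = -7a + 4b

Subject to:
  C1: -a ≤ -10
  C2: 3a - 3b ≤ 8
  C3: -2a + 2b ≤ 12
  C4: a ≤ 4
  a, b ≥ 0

Infeasible (no feasible solution exists)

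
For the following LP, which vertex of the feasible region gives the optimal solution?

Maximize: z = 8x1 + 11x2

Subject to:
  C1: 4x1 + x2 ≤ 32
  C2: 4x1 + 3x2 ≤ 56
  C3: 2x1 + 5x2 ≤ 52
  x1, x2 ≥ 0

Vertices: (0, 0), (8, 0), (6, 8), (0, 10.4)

Evaluate the objective at each vertex of the feasible region:
  z(0, 0) = 0
  z(8, 0) = 64
  z(6, 8) = 136  ←
  z(0, 10.4) = 114.4
The maximum is at x1 = 6, x2 = 8.

(6, 8)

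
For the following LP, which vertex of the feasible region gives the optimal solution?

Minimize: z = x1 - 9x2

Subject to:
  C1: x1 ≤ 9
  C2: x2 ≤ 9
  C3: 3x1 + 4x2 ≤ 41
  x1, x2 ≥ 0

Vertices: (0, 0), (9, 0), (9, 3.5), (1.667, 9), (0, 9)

Evaluate the objective at each vertex of the feasible region:
  z(0, 0) = 0
  z(9, 0) = 9
  z(9, 3.5) = -22.5
  z(1.667, 9) = -79.33
  z(0, 9) = -81  ←
The minimum is at x1 = 0, x2 = 9.

(0, 9)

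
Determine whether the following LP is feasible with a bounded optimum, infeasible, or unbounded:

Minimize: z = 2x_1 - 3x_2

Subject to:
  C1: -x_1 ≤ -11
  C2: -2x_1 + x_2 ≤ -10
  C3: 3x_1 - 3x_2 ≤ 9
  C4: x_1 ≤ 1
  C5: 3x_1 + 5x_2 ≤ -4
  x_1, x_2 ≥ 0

Infeasible (no feasible solution exists)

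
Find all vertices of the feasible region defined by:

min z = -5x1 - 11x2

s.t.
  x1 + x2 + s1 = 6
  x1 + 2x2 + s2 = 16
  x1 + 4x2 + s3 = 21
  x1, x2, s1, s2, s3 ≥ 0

(0, 0), (6, 0), (1, 5), (0, 5.25)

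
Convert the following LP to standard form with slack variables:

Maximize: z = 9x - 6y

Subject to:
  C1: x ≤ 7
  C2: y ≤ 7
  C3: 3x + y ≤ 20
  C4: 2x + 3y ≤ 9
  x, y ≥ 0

max z = 9x - 6y

s.t.
  x + s1 = 7
  y + s2 = 7
  3x + y + s3 = 20
  2x + 3y + s4 = 9
  x, y, s1, s2, s3, s4 ≥ 0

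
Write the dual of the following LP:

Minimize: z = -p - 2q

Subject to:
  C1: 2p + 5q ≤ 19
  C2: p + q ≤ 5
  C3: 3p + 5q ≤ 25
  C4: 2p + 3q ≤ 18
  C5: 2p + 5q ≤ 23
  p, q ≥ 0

Primal min cᵀx s.t. Ax ≤ b, x ≥ 0  →  Dual max −bᵀy s.t. Aᵀy ≥ −c, y ≥ 0.

Maximize: z = -19y1 - 5y2 - 25y3 - 18y4 - 23y5

Subject to:
  2y1 + y2 + 3y3 + 2y4 + 2y5 ≥ 1
  5y1 + y2 + 5y3 + 3y4 + 5y5 ≥ 2
  y1, y2, y3, y4, y5 ≥ 0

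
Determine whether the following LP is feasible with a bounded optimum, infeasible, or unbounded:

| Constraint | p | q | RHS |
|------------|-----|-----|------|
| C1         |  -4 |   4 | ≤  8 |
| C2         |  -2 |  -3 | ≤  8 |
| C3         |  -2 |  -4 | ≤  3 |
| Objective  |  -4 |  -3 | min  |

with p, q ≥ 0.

Unbounded (objective can decrease without bound)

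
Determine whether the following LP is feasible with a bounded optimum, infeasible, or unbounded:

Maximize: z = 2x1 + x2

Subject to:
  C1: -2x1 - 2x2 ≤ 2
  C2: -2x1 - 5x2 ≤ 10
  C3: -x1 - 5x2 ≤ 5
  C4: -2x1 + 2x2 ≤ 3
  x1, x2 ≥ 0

Unbounded (objective can increase without bound)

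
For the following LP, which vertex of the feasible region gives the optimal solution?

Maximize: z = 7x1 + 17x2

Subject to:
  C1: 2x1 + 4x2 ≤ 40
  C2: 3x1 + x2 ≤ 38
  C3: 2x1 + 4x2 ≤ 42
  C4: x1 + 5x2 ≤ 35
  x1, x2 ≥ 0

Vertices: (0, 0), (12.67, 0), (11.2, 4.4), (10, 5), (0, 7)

Evaluate the objective at each vertex of the feasible region:
  z(0, 0) = 0
  z(12.67, 0) = 88.67
  z(11.2, 4.4) = 153.2
  z(10, 5) = 155  ←
  z(0, 7) = 119
The maximum is at x1 = 10, x2 = 5.

(10, 5)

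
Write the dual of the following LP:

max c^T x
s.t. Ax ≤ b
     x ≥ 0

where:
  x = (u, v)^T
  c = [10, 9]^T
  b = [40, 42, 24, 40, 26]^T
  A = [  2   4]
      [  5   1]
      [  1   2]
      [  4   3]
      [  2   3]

Primal max cᵀx s.t. Ax ≤ b, x ≥ 0  →  Dual min bᵀy s.t. Aᵀy ≥ c, y ≥ 0.

Minimize: z = 40y1 + 42y2 + 24y3 + 40y4 + 26y5

Subject to:
  2y1 + 5y2 + y3 + 4y4 + 2y5 ≥ 10
  4y1 + y2 + 2y3 + 3y4 + 3y5 ≥ 9
  y1, y2, y3, y4, y5 ≥ 0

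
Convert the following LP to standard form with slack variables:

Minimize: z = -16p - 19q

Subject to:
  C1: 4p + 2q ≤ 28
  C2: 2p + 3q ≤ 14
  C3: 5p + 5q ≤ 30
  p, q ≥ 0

min z = -16p - 19q

s.t.
  4p + 2q + s1 = 28
  2p + 3q + s2 = 14
  5p + 5q + s3 = 30
  p, q, s1, s2, s3 ≥ 0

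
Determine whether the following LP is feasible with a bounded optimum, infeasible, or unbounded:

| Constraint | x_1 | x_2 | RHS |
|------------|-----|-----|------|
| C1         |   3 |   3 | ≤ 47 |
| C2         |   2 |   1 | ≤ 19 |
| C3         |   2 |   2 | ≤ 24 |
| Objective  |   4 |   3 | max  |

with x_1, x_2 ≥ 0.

Feasible with a bounded optimal solution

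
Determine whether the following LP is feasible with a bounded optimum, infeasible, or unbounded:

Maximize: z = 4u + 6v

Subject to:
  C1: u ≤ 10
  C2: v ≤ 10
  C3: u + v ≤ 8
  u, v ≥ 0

Feasible with a bounded optimal solution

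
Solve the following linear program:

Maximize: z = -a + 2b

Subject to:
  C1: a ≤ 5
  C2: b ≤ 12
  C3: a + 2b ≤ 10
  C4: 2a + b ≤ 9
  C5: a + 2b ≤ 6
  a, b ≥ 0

Evaluate the objective at each vertex of the feasible region:
  z(0, 0) = 0
  z(4.5, 0) = -4.5
  z(4, 1) = -2
  z(0, 3) = 6  ←
The maximum is at a = 0, b = 3.

a = 0, b = 3, z = 6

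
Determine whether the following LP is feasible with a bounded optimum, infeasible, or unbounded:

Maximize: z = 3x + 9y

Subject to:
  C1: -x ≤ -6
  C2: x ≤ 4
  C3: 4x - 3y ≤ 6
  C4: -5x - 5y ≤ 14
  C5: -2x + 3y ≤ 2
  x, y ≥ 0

Infeasible (no feasible solution exists)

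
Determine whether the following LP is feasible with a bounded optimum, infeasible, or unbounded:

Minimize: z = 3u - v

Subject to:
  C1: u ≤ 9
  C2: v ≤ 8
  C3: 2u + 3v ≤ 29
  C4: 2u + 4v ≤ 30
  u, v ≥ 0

Feasible with a bounded optimal solution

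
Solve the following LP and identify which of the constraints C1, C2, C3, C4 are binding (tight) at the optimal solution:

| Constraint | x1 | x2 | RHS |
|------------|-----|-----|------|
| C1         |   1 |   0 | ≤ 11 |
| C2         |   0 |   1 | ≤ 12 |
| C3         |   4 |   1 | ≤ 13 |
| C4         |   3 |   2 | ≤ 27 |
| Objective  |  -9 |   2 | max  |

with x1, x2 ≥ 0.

At x1 = 0, x2 = 12, compute slack b - a·x for each constraint:
  C1: 11 − 0 = 11  (slack)
  C2: 12 − 12 = 0  (binding)
  C3: 13 − 12 = 1  (slack)
  C4: 27 − 24 = 3  (slack)

Optimal: x1 = 0, x2 = 12
Binding: C2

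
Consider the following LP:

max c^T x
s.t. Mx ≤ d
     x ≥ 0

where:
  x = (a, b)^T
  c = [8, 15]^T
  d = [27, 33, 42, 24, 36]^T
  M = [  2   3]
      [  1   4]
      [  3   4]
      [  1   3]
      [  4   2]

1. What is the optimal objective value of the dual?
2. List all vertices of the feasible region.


1. 129
2. (0, 0), (9, 0), (6.75, 4.5), (3, 7), (0, 8)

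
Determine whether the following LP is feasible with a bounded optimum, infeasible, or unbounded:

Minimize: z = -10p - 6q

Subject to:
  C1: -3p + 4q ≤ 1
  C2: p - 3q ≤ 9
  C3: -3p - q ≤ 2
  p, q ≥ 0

Unbounded (objective can decrease without bound)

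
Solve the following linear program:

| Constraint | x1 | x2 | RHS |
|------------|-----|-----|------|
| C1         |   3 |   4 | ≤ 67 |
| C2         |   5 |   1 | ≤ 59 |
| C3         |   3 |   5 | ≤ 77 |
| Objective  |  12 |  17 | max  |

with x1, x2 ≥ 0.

Evaluate the objective at each vertex of the feasible region:
  z(0, 0) = 0
  z(11.8, 0) = 141.6
  z(9.941, 9.294) = 277.3
  z(9, 10) = 278  ←
  z(0, 15.4) = 261.8
The maximum is at x1 = 9, x2 = 10.

x1 = 9, x2 = 10, z = 278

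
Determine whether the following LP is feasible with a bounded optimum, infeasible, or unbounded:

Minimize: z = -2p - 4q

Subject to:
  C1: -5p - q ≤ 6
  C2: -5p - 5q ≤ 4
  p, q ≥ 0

Unbounded (objective can decrease without bound)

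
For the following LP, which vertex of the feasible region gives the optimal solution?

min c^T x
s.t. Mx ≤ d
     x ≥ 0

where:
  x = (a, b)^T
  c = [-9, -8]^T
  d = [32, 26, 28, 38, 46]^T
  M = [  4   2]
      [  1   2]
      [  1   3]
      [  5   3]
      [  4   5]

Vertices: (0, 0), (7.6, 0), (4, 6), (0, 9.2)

Evaluate the objective at each vertex of the feasible region:
  z(0, 0) = 0
  z(7.6, 0) = -68.4
  z(4, 6) = -84  ←
  z(0, 9.2) = -73.6
The minimum is at a = 4, b = 6.

(4, 6)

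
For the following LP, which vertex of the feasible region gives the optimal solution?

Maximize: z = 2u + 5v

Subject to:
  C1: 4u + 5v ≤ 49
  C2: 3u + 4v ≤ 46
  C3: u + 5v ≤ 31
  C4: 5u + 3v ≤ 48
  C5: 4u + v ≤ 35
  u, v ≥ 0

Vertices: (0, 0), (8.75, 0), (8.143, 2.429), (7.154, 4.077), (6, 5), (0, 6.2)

Evaluate the objective at each vertex of the feasible region:
  z(0, 0) = 0
  z(8.75, 0) = 17.5
  z(8.143, 2.429) = 28.43
  z(7.154, 4.077) = 34.69
  z(6, 5) = 37  ←
  z(0, 6.2) = 31
The maximum is at u = 6, v = 5.

(6, 5)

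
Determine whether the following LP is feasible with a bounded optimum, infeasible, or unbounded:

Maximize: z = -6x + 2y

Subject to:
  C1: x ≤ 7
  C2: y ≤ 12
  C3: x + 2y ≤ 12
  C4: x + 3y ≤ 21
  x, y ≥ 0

Feasible with a bounded optimal solution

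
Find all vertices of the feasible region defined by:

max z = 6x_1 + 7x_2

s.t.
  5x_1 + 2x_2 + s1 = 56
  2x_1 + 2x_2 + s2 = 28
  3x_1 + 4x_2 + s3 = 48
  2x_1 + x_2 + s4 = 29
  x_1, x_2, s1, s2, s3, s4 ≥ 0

(0, 0), (11.2, 0), (9.333, 4.667), (8, 6), (0, 12)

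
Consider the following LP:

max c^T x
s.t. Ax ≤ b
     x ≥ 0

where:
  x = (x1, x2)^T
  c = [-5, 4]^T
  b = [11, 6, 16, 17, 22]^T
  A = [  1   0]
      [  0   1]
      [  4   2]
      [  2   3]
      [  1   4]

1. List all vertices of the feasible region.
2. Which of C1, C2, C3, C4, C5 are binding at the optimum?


1. (0, 0), (4, 0), (1.75, 4.5), (0.4, 5.4), (0, 5.5)
2. C5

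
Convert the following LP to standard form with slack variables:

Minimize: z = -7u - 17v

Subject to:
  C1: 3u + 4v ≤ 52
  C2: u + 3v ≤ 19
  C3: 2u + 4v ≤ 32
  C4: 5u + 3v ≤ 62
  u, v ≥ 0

min z = -7u - 17v

s.t.
  3u + 4v + s1 = 52
  u + 3v + s2 = 19
  2u + 4v + s3 = 32
  5u + 3v + s4 = 62
  u, v, s1, s2, s3, s4 ≥ 0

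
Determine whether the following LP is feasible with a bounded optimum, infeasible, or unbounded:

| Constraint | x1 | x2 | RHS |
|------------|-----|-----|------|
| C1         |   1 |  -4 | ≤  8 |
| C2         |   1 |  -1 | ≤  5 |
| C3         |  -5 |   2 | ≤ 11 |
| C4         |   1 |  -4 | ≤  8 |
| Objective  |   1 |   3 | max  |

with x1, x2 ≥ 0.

Unbounded (objective can increase without bound)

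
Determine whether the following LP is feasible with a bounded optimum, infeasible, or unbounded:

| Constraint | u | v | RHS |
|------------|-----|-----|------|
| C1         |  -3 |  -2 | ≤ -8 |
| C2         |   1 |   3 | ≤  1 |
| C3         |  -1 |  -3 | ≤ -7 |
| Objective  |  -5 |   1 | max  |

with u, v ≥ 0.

Infeasible (no feasible solution exists)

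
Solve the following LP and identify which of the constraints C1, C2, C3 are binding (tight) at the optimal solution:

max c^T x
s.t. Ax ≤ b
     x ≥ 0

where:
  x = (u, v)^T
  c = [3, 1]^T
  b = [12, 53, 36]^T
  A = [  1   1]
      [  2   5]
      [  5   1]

At u = 6, v = 6, compute slack b - a·x for each constraint:
  C1: 12 − 12 = 0  (binding)
  C2: 53 − 42 = 11  (slack)
  C3: 36 − 36 = 0  (binding)

Optimal: u = 6, v = 6
Binding: C1, C3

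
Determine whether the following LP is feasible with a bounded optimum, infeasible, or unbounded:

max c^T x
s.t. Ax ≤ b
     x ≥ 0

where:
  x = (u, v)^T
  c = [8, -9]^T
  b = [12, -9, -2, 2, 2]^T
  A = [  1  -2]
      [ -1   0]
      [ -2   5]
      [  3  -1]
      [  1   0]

Infeasible (no feasible solution exists)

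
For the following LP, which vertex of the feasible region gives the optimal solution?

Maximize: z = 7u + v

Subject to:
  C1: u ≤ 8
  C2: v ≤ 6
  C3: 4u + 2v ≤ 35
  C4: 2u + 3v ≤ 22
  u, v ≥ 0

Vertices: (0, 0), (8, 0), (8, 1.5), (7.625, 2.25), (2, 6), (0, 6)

Evaluate the objective at each vertex of the feasible region:
  z(0, 0) = 0
  z(8, 0) = 56
  z(8, 1.5) = 57.5  ←
  z(7.625, 2.25) = 55.62
  z(2, 6) = 20
  z(0, 6) = 6
The maximum is at u = 8, v = 1.5.

(8, 1.5)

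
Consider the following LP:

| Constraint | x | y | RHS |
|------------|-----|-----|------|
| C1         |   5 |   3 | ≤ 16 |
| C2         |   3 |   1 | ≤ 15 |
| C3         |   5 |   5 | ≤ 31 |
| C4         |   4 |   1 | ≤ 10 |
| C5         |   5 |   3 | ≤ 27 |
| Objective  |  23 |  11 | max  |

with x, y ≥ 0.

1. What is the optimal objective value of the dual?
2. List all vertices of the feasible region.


1. 68
2. (0, 0), (2.5, 0), (2, 2), (0, 5.333)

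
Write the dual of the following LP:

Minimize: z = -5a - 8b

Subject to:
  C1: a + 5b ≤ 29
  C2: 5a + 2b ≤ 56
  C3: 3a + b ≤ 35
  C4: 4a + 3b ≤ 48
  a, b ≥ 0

Primal min cᵀx s.t. Ax ≤ b, x ≥ 0  →  Dual max −bᵀy s.t. Aᵀy ≥ −c, y ≥ 0.

Maximize: z = -29y1 - 56y2 - 35y3 - 48y4

Subject to:
  y1 + 5y2 + 3y3 + 4y4 ≥ 5
  5y1 + 2y2 + y3 + 3y4 ≥ 8
  y1, y2, y3, y4 ≥ 0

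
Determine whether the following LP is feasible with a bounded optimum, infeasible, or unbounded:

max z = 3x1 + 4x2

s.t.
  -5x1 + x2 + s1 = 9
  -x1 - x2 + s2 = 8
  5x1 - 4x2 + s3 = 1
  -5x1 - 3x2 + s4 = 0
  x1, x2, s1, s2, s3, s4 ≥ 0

Unbounded (objective can increase without bound)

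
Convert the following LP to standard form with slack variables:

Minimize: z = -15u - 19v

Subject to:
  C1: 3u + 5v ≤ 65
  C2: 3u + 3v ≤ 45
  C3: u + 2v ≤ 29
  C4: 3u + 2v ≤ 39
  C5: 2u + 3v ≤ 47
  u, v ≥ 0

min z = -15u - 19v

s.t.
  3u + 5v + s1 = 65
  3u + 3v + s2 = 45
  u + 2v + s3 = 29
  3u + 2v + s4 = 39
  2u + 3v + s5 = 47
  u, v, s1, s2, s3, s4, s5 ≥ 0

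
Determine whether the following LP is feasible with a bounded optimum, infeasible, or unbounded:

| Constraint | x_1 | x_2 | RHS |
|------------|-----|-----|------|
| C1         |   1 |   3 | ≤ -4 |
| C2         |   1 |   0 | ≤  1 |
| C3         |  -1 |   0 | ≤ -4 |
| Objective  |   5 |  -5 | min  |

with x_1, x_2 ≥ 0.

Infeasible (no feasible solution exists)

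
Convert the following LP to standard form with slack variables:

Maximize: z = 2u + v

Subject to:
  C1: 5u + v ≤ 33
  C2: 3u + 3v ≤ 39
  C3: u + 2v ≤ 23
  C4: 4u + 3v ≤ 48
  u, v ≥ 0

max z = 2u + v

s.t.
  5u + v + s1 = 33
  3u + 3v + s2 = 39
  u + 2v + s3 = 23
  4u + 3v + s4 = 48
  u, v, s1, s2, s3, s4 ≥ 0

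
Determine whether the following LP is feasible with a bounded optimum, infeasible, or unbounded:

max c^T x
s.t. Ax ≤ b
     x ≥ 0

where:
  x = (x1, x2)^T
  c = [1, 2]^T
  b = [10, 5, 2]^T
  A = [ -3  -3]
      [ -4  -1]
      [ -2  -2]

Unbounded (objective can increase without bound)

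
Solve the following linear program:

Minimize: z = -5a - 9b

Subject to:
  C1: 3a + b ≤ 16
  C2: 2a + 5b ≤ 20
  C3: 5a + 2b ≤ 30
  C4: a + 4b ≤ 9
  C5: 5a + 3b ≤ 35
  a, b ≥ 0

Evaluate the objective at each vertex of the feasible region:
  z(0, 0) = 0
  z(5.333, 0) = -26.67
  z(5, 1) = -34  ←
  z(0, 2.25) = -20.25
The minimum is at a = 5, b = 1.

a = 5, b = 1, z = -34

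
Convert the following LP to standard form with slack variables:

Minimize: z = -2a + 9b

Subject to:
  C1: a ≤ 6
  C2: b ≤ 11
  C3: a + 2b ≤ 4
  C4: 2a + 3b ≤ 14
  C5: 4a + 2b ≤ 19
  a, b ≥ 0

min z = -2a + 9b

s.t.
  a + s1 = 6
  b + s2 = 11
  a + 2b + s3 = 4
  2a + 3b + s4 = 14
  4a + 2b + s5 = 19
  a, b, s1, s2, s3, s4, s5 ≥ 0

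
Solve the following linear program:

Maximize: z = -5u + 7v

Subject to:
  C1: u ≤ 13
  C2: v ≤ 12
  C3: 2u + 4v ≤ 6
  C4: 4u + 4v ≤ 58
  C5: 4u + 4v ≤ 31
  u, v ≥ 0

Evaluate the objective at each vertex of the feasible region:
  z(0, 0) = 0
  z(3, 0) = -15
  z(0, 1.5) = 10.5  ←
The maximum is at u = 0, v = 1.5.

u = 0, v = 1.5, z = 10.5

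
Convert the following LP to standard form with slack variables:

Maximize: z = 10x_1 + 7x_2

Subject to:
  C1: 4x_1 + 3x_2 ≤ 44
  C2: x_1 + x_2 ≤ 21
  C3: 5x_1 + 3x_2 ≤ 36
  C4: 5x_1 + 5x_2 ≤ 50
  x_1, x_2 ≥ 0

max z = 10x_1 + 7x_2

s.t.
  4x_1 + 3x_2 + s1 = 44
  x_1 + x_2 + s2 = 21
  5x_1 + 3x_2 + s3 = 36
  5x_1 + 5x_2 + s4 = 50
  x_1, x_2, s1, s2, s3, s4 ≥ 0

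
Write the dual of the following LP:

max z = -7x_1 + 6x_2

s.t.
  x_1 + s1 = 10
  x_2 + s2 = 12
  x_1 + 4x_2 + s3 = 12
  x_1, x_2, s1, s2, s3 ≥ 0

Primal max cᵀx s.t. Ax ≤ b, x ≥ 0  →  Dual min bᵀy s.t. Aᵀy ≥ c, y ≥ 0.

Minimize: z = 10y1 + 12y2 + 12y3

Subject to:
  y1 + y3 ≥ -7
  y2 + 4y3 ≥ 6
  y1, y2, y3 ≥ 0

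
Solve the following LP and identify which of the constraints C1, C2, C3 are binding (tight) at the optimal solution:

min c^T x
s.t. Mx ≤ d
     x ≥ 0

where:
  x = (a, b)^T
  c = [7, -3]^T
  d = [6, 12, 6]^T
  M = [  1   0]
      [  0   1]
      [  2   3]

At a = 0, b = 2, compute slack b - a·x for each constraint:
  C1: 6 − 0 = 6  (slack)
  C2: 12 − 2 = 10  (slack)
  C3: 6 − 6 = 0  (binding)

Optimal: a = 0, b = 2
Binding: C3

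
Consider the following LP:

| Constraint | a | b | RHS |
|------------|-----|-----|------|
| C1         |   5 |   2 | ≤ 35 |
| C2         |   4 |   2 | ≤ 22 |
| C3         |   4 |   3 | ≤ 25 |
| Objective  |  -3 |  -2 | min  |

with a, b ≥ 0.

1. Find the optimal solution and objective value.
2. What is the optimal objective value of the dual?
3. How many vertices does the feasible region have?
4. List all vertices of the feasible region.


1. a = 4, b = 3, z = -18
2. -18
3. 4
4. (0, 0), (5.5, 0), (4, 3), (0, 8.333)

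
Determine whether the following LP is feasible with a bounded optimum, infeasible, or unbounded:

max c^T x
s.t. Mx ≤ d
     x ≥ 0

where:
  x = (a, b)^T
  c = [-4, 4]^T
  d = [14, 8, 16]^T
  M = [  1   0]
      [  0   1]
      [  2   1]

Feasible with a bounded optimal solution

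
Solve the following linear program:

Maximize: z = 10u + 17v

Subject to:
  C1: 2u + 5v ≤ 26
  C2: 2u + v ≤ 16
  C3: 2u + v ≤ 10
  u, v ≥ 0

Evaluate the objective at each vertex of the feasible region:
  z(0, 0) = 0
  z(5, 0) = 50
  z(3, 4) = 98  ←
  z(0, 5.2) = 88.4
The maximum is at u = 3, v = 4.

u = 3, v = 4, z = 98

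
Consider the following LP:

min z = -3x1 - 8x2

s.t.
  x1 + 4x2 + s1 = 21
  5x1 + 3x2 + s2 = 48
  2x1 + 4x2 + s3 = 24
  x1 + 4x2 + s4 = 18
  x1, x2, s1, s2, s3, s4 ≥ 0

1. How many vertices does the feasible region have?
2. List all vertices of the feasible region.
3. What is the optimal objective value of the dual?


1. 5
2. (0, 0), (9.6, 0), (8.571, 1.714), (6, 3), (0, 4.5)
3. -42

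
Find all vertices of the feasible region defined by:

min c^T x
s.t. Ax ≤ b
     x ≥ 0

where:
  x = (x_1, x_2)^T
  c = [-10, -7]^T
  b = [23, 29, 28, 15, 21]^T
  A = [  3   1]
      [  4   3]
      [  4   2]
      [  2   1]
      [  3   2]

(0, 0), (7, 0), (5, 3), (0, 9.667)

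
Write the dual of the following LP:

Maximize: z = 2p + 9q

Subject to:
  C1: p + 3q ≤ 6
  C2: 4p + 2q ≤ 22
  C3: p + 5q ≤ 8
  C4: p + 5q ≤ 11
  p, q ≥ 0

Primal max cᵀx s.t. Ax ≤ b, x ≥ 0  →  Dual min bᵀy s.t. Aᵀy ≥ c, y ≥ 0.

Minimize: z = 6y1 + 22y2 + 8y3 + 11y4

Subject to:
  y1 + 4y2 + y3 + y4 ≥ 2
  3y1 + 2y2 + 5y3 + 5y4 ≥ 9
  y1, y2, y3, y4 ≥ 0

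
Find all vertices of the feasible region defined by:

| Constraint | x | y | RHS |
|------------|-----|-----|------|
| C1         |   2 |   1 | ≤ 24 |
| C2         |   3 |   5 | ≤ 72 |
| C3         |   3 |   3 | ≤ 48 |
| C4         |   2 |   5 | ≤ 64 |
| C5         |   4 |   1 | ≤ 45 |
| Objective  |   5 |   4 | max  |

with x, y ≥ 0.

(0, 0), (11.25, 0), (10.5, 3), (8, 8), (5.333, 10.67), (0, 12.8)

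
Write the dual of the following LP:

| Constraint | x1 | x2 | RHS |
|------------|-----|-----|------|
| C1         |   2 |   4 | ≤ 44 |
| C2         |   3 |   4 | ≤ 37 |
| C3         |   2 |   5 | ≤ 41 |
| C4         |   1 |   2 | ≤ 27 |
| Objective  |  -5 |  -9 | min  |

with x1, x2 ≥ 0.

Primal min cᵀx s.t. Ax ≤ b, x ≥ 0  →  Dual max −bᵀy s.t. Aᵀy ≥ −c, y ≥ 0.

Maximize: z = -44y1 - 37y2 - 41y3 - 27y4

Subject to:
  2y1 + 3y2 + 2y3 + y4 ≥ 5
  4y1 + 4y2 + 5y3 + 2y4 ≥ 9
  y1, y2, y3, y4 ≥ 0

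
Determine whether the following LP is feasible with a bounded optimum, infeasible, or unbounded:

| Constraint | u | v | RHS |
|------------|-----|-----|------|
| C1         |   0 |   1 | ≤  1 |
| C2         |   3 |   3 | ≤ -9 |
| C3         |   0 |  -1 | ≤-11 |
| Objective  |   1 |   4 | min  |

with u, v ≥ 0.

Infeasible (no feasible solution exists)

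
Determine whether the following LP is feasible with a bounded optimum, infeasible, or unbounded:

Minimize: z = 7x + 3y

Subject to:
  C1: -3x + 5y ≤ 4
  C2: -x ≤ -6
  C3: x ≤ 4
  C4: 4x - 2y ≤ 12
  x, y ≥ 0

Infeasible (no feasible solution exists)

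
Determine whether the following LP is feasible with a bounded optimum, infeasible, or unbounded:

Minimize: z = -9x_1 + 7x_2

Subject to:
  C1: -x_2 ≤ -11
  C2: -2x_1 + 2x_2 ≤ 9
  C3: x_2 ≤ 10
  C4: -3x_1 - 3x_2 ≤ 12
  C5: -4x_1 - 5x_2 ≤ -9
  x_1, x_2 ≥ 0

Infeasible (no feasible solution exists)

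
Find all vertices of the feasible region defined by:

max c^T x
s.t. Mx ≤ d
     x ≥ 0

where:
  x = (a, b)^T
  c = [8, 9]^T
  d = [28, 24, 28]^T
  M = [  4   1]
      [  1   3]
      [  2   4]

(0, 0), (7, 0), (6, 4), (0, 7)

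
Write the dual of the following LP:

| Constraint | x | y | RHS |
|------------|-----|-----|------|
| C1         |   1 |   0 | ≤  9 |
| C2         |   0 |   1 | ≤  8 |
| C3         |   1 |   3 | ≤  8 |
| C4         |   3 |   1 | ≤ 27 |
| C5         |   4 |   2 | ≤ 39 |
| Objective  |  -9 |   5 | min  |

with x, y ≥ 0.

Primal min cᵀx s.t. Ax ≤ b, x ≥ 0  →  Dual max −bᵀy s.t. Aᵀy ≥ −c, y ≥ 0.

Maximize: z = -9y1 - 8y2 - 8y3 - 27y4 - 39y5

Subject to:
  y1 + y3 + 3y4 + 4y5 ≥ 9
  y2 + 3y3 + y4 + 2y5 ≥ -5
  y1, y2, y3, y4, y5 ≥ 0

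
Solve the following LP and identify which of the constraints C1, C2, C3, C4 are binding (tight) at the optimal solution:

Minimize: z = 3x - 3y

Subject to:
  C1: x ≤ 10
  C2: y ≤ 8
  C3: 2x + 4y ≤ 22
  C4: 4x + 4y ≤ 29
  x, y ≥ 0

At x = 0, y = 5.5, compute slack b - a·x for each constraint:
  C1: 10 − 0 = 10  (slack)
  C2: 8 − 5.5 = 2.5  (slack)
  C3: 22 − 22 = 0  (binding)
  C4: 29 − 22 = 7  (slack)

Optimal: x = 0, y = 5.5
Binding: C3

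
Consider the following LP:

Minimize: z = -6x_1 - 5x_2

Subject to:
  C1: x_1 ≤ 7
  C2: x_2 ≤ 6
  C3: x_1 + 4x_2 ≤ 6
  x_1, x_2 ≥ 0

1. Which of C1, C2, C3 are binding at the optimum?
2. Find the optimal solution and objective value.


1. C3
2. x_1 = 6, x_2 = 0, z = -36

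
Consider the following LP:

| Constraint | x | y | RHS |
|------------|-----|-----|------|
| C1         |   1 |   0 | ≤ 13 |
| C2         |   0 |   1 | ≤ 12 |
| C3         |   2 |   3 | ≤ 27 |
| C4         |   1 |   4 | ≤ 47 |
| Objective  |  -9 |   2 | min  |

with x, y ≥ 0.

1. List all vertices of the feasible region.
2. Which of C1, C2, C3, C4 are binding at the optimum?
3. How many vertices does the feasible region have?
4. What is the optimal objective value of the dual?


1. (0, 0), (13, 0), (13, 0.3333), (0, 9)
2. C1
3. 4
4. -117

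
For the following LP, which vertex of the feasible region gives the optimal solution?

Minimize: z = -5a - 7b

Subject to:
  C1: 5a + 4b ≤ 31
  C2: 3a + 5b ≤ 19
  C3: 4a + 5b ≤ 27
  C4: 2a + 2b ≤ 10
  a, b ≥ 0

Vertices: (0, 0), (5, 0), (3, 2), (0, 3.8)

Evaluate the objective at each vertex of the feasible region:
  z(0, 0) = 0
  z(5, 0) = -25
  z(3, 2) = -29  ←
  z(0, 3.8) = -26.6
The minimum is at a = 3, b = 2.

(3, 2)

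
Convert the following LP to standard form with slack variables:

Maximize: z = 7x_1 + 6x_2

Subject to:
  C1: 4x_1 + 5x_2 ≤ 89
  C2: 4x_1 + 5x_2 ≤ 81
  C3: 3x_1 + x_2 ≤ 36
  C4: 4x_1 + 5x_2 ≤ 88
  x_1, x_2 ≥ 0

max z = 7x_1 + 6x_2

s.t.
  4x_1 + 5x_2 + s1 = 89
  4x_1 + 5x_2 + s2 = 81
  3x_1 + x_2 + s3 = 36
  4x_1 + 5x_2 + s4 = 88
  x_1, x_2, s1, s2, s3, s4 ≥ 0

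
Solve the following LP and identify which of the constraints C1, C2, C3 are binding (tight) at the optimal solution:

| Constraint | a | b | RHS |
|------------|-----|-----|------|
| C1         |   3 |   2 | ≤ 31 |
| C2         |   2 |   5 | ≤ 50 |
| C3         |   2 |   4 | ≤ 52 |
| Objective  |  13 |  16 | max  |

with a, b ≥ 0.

At a = 5, b = 8, compute slack b - a·x for each constraint:
  C1: 31 − 31 = 0  (binding)
  C2: 50 − 50 = 0  (binding)
  C3: 52 − 42 = 10  (slack)

Optimal: a = 5, b = 8
Binding: C1, C2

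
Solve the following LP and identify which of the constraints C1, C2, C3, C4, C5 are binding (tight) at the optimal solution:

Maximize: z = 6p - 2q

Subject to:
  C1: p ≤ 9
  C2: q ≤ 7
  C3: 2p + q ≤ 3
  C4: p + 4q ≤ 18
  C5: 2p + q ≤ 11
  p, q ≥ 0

At p = 1.5, q = 0, compute slack b - a·x for each constraint:
  C1: 9 − 1.5 = 7.5  (slack)
  C2: 7 − 0 = 7  (slack)
  C3: 3 − 3 = 0  (binding)
  C4: 18 − 1.5 = 16.5  (slack)
  C5: 11 − 3 = 8  (slack)

Optimal: p = 1.5, q = 0
Binding: C3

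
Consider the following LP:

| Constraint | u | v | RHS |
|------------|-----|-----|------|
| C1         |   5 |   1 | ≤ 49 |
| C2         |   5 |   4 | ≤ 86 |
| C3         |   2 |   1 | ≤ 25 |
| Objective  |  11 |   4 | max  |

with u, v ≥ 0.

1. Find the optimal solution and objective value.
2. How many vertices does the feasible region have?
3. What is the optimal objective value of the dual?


1. u = 8, v = 9, z = 124
2. 5
3. 124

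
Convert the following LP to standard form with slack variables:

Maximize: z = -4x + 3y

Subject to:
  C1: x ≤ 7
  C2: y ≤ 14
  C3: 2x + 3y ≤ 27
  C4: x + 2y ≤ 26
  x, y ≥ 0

max z = -4x + 3y

s.t.
  x + s1 = 7
  y + s2 = 14
  2x + 3y + s3 = 27
  x + 2y + s4 = 26
  x, y, s1, s2, s3, s4 ≥ 0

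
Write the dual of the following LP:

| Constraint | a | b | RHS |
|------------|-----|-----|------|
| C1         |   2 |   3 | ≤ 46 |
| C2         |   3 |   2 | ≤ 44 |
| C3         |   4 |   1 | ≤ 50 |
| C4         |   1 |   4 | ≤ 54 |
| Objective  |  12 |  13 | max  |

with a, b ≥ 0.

Primal max cᵀx s.t. Ax ≤ b, x ≥ 0  →  Dual min bᵀy s.t. Aᵀy ≥ c, y ≥ 0.

Minimize: z = 46y1 + 44y2 + 50y3 + 54y4

Subject to:
  2y1 + 3y2 + 4y3 + y4 ≥ 12
  3y1 + 2y2 + y3 + 4y4 ≥ 13
  y1, y2, y3, y4 ≥ 0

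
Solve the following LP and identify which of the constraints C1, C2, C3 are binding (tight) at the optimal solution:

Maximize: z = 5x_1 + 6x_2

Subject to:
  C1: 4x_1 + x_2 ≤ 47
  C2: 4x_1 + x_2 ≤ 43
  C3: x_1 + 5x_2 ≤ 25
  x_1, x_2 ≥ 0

At x_1 = 10, x_2 = 3, compute slack b - a·x for each constraint:
  C1: 47 − 43 = 4  (slack)
  C2: 43 − 43 = 0  (binding)
  C3: 25 − 25 = 0  (binding)

Optimal: x_1 = 10, x_2 = 3
Binding: C2, C3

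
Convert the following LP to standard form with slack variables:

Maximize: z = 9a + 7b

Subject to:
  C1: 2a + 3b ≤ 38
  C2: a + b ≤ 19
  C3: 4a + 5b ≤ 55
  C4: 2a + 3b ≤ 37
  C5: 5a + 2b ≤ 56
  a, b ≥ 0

max z = 9a + 7b

s.t.
  2a + 3b + s1 = 38
  a + b + s2 = 19
  4a + 5b + s3 = 55
  2a + 3b + s4 = 37
  5a + 2b + s5 = 56
  a, b, s1, s2, s3, s4, s5 ≥ 0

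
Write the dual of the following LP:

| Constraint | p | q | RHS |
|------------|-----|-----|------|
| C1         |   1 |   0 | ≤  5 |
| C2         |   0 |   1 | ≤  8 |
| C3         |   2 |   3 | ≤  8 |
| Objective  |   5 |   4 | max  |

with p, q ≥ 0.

Primal max cᵀx s.t. Ax ≤ b, x ≥ 0  →  Dual min bᵀy s.t. Aᵀy ≥ c, y ≥ 0.

Minimize: z = 5y1 + 8y2 + 8y3

Subject to:
  y1 + 2y3 ≥ 5
  y2 + 3y3 ≥ 4
  y1, y2, y3 ≥ 0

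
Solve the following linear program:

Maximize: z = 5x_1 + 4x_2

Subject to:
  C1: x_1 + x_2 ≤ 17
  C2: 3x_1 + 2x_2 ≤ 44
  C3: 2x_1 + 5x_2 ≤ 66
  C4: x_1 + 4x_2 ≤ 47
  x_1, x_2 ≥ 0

Evaluate the objective at each vertex of the feasible region:
  z(0, 0) = 0
  z(14.67, 0) = 73.33
  z(10, 7) = 78  ←
  z(7, 10) = 75
  z(0, 11.75) = 47
The maximum is at x_1 = 10, x_2 = 7.

x_1 = 10, x_2 = 7, z = 78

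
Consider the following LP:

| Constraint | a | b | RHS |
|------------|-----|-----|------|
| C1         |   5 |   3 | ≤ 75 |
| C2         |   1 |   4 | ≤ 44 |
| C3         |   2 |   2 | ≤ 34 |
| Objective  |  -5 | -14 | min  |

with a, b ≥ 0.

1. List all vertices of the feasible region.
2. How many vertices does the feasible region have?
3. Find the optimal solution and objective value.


1. (0, 0), (15, 0), (12, 5), (8, 9), (0, 11)
2. 5
3. a = 8, b = 9, z = -166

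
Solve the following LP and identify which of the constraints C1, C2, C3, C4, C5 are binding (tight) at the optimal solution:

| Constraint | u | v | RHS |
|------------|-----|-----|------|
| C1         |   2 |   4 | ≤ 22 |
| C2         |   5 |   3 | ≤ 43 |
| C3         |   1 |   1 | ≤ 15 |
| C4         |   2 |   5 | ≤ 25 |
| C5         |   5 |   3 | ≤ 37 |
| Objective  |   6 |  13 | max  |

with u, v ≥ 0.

At u = 5, v = 3, compute slack b - a·x for each constraint:
  C1: 22 − 22 = 0  (binding)
  C2: 43 − 34 = 9  (slack)
  C3: 15 − 8 = 7  (slack)
  C4: 25 − 25 = 0  (binding)
  C5: 37 − 34 = 3  (slack)

Optimal: u = 5, v = 3
Binding: C1, C4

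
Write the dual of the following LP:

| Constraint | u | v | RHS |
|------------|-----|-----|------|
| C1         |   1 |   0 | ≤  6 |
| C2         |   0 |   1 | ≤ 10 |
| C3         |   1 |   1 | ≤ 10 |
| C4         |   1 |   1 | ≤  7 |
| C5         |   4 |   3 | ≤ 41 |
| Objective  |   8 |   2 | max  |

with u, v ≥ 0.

Primal max cᵀx s.t. Ax ≤ b, x ≥ 0  →  Dual min bᵀy s.t. Aᵀy ≥ c, y ≥ 0.

Minimize: z = 6y1 + 10y2 + 10y3 + 7y4 + 41y5

Subject to:
  y1 + y3 + y4 + 4y5 ≥ 8
  y2 + y3 + y4 + 3y5 ≥ 2
  y1, y2, y3, y4, y5 ≥ 0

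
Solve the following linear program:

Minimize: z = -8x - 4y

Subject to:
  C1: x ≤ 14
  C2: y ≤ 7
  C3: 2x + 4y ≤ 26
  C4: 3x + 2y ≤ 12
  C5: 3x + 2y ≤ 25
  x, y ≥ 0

Evaluate the objective at each vertex of the feasible region:
  z(0, 0) = 0
  z(4, 0) = -32  ←
  z(0, 6) = -24
The minimum is at x = 4, y = 0.

x = 4, y = 0, z = -32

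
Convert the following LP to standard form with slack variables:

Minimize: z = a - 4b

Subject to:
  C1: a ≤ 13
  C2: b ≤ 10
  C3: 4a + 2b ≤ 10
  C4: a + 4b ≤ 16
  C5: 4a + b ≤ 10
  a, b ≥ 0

min z = a - 4b

s.t.
  a + s1 = 13
  b + s2 = 10
  4a + 2b + s3 = 10
  a + 4b + s4 = 16
  4a + b + s5 = 10
  a, b, s1, s2, s3, s4, s5 ≥ 0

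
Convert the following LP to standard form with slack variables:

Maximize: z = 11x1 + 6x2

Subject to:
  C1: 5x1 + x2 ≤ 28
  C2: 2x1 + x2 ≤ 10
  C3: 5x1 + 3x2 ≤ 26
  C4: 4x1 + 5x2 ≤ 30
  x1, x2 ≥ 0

max z = 11x1 + 6x2

s.t.
  5x1 + x2 + s1 = 28
  2x1 + x2 + s2 = 10
  5x1 + 3x2 + s3 = 26
  4x1 + 5x2 + s4 = 30
  x1, x2, s1, s2, s3, s4 ≥ 0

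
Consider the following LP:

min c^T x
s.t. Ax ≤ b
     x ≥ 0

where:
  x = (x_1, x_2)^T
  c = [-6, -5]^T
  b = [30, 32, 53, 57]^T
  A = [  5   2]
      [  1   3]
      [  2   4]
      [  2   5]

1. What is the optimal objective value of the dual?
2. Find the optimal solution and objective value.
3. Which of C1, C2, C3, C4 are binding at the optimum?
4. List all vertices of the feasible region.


1. -62
2. x_1 = 2, x_2 = 10, z = -62
3. C1, C2
4. (0, 0), (6, 0), (2, 10), (0, 10.67)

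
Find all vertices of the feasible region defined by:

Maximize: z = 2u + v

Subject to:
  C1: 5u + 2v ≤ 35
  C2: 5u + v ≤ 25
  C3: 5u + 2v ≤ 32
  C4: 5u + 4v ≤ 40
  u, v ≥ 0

(0, 0), (5, 0), (4, 5), (0, 10)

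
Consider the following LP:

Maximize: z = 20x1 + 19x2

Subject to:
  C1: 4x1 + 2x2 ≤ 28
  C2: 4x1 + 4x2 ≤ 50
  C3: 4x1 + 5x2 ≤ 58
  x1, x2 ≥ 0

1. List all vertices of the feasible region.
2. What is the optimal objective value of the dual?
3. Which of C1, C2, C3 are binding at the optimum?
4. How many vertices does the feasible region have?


1. (0, 0), (7, 0), (2, 10), (0, 11.6)
2. 230
3. C1, C3
4. 4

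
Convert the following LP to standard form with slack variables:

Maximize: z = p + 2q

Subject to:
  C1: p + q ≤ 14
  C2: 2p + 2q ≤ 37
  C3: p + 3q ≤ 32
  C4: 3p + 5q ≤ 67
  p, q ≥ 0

max z = p + 2q

s.t.
  p + q + s1 = 14
  2p + 2q + s2 = 37
  p + 3q + s3 = 32
  3p + 5q + s4 = 67
  p, q, s1, s2, s3, s4 ≥ 0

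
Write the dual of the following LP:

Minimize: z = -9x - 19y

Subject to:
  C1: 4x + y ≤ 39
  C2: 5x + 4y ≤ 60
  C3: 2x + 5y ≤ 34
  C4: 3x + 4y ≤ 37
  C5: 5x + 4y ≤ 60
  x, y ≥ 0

Primal min cᵀx s.t. Ax ≤ b, x ≥ 0  →  Dual max −bᵀy s.t. Aᵀy ≥ −c, y ≥ 0.

Maximize: z = -39y1 - 60y2 - 34y3 - 37y4 - 60y5

Subject to:
  4y1 + 5y2 + 2y3 + 3y4 + 5y5 ≥ 9
  y1 + 4y2 + 5y3 + 4y4 + 4y5 ≥ 19
  y1, y2, y3, y4, y5 ≥ 0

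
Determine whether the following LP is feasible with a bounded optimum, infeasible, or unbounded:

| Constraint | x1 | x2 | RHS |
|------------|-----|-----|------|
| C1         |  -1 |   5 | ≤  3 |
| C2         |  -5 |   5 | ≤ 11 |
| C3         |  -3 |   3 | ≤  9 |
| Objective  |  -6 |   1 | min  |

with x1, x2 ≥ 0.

Unbounded (objective can decrease without bound)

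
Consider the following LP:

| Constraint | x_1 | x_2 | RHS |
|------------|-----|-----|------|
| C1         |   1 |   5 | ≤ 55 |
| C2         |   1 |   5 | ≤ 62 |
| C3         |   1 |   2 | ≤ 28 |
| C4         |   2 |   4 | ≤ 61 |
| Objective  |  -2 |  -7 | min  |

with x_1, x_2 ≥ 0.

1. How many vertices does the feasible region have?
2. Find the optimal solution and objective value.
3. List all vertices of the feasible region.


1. 4
2. x_1 = 10, x_2 = 9, z = -83
3. (0, 0), (28, 0), (10, 9), (0, 11)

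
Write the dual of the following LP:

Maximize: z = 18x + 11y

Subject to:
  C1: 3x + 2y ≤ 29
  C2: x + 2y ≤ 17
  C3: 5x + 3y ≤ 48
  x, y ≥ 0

Primal max cᵀx s.t. Ax ≤ b, x ≥ 0  →  Dual min bᵀy s.t. Aᵀy ≥ c, y ≥ 0.

Minimize: z = 29y1 + 17y2 + 48y3

Subject to:
  3y1 + y2 + 5y3 ≥ 18
  2y1 + 2y2 + 3y3 ≥ 11
  y1, y2, y3 ≥ 0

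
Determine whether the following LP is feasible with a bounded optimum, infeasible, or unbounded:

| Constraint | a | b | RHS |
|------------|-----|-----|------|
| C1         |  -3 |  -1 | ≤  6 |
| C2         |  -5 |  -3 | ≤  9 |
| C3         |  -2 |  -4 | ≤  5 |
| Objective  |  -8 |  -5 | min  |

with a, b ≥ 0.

Unbounded (objective can decrease without bound)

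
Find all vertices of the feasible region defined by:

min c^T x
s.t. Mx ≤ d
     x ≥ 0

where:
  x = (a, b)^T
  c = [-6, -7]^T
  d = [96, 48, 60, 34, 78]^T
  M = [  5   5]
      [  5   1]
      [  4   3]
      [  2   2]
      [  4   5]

(0, 0), (9.6, 0), (7.75, 9.25), (7, 10), (0, 15.6)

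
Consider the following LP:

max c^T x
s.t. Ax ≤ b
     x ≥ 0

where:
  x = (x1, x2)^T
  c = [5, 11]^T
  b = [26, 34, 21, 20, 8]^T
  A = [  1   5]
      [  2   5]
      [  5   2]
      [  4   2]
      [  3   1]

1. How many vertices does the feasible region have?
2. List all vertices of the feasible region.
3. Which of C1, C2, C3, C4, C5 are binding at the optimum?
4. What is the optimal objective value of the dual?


1. 4
2. (0, 0), (2.667, 0), (1, 5), (0, 5.2)
3. C1, C5
4. 60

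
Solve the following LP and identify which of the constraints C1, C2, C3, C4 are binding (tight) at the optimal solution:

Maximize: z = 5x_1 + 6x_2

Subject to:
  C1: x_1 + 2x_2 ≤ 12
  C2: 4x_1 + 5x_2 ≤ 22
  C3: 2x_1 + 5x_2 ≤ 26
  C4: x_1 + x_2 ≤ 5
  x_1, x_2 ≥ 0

At x_1 = 3, x_2 = 2, compute slack b - a·x for each constraint:
  C1: 12 − 7 = 5  (slack)
  C2: 22 − 22 = 0  (binding)
  C3: 26 − 16 = 10  (slack)
  C4: 5 − 5 = 0  (binding)

Optimal: x_1 = 3, x_2 = 2
Binding: C2, C4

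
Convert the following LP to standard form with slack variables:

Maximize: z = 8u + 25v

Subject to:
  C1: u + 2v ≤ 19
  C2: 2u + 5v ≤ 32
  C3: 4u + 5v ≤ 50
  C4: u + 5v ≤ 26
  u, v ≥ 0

max z = 8u + 25v

s.t.
  u + 2v + s1 = 19
  2u + 5v + s2 = 32
  4u + 5v + s3 = 50
  u + 5v + s4 = 26
  u, v, s1, s2, s3, s4 ≥ 0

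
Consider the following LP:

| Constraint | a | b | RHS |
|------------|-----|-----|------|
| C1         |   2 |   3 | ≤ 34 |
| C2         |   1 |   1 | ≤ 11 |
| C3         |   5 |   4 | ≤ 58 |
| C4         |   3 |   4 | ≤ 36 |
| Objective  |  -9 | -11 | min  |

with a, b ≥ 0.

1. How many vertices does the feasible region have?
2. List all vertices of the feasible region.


1. 4
2. (0, 0), (11, 0), (8, 3), (0, 9)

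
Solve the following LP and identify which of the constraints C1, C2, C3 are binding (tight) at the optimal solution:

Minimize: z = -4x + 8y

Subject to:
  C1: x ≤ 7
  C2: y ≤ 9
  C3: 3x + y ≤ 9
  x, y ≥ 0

At x = 3, y = 0, compute slack b - a·x for each constraint:
  C1: 7 − 3 = 4  (slack)
  C2: 9 − 0 = 9  (slack)
  C3: 9 − 9 = 0  (binding)

Optimal: x = 3, y = 0
Binding: C3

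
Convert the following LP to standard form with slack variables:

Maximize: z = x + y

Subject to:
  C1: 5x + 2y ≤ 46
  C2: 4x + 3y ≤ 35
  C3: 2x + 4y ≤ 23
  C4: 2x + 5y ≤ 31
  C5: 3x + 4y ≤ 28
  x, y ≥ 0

max z = x + y

s.t.
  5x + 2y + s1 = 46
  4x + 3y + s2 = 35
  2x + 4y + s3 = 23
  2x + 5y + s4 = 31
  3x + 4y + s5 = 28
  x, y, s1, s2, s3, s4, s5 ≥ 0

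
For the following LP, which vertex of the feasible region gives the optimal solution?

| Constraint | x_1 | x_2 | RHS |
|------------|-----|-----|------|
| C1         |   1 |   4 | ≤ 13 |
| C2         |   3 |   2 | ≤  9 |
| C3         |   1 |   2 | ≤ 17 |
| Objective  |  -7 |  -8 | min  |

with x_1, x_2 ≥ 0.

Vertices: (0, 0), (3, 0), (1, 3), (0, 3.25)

Evaluate the objective at each vertex of the feasible region:
  z(0, 0) = 0
  z(3, 0) = -21
  z(1, 3) = -31  ←
  z(0, 3.25) = -26
The minimum is at x_1 = 1, x_2 = 3.

(1, 3)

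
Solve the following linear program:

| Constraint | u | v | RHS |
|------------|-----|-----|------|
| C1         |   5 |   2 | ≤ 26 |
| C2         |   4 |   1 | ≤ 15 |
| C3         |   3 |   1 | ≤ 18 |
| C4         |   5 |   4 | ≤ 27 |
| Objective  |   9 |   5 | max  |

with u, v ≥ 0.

Evaluate the objective at each vertex of the feasible region:
  z(0, 0) = 0
  z(3.75, 0) = 33.75
  z(3, 3) = 42  ←
  z(0, 6.75) = 33.75
The maximum is at u = 3, v = 3.

u = 3, v = 3, z = 42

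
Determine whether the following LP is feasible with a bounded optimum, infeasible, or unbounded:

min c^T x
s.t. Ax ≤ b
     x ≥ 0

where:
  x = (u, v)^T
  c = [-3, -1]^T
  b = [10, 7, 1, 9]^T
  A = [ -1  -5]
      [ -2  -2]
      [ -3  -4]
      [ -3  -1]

Unbounded (objective can decrease without bound)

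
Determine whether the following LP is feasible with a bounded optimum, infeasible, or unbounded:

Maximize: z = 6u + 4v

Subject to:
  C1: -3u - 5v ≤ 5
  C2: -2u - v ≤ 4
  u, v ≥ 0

Unbounded (objective can increase without bound)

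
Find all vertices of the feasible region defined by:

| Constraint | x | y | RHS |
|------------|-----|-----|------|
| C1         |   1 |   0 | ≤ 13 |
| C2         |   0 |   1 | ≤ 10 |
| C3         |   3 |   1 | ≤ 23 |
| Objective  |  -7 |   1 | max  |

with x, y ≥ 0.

(0, 0), (7.667, 0), (4.333, 10), (0, 10)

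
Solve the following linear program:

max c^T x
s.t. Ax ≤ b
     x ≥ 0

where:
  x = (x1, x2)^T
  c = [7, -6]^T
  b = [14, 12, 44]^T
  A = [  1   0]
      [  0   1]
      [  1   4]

Evaluate the objective at each vertex of the feasible region:
  z(0, 0) = 0
  z(14, 0) = 98  ←
  z(14, 7.5) = 53
  z(0, 11) = -66
The maximum is at x1 = 14, x2 = 0.

x1 = 14, x2 = 0, z = 98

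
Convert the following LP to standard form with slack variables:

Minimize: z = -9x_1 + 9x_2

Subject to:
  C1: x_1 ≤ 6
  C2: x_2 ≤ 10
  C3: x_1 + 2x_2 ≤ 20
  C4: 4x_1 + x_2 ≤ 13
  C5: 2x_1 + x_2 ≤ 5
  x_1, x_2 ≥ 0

min z = -9x_1 + 9x_2

s.t.
  x_1 + s1 = 6
  x_2 + s2 = 10
  x_1 + 2x_2 + s3 = 20
  4x_1 + x_2 + s4 = 13
  2x_1 + x_2 + s5 = 5
  x_1, x_2, s1, s2, s3, s4, s5 ≥ 0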